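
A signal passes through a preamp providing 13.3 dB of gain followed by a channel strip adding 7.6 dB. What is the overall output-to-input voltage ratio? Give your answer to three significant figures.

11.1

Net gain = 13.3 + 7.6 = 20.9 dB.
Voltage ratio = 10^(20.9/20) = 11.1.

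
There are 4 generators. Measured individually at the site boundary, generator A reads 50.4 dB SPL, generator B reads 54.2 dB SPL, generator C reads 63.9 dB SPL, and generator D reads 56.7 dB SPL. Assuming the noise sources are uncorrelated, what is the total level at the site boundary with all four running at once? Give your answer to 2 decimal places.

65.18 dB SPL

Incoherent sources sum as intensities:
L_total = 10·log₁₀(10^(50.4/10) + 10^(54.2/10) + 10^(63.9/10) + 10^(56.7/10)) = 10·log₁₀(3295000) = 65.18 dB SPL.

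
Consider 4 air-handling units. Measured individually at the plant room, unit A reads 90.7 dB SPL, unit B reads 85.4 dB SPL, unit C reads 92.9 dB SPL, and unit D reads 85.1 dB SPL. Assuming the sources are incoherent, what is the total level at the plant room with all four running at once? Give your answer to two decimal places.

Add the sources as powers (linear), then convert back to dB:
L_total = 10·log₁₀(10^(90.7/10) + 10^(85.4/10) + 10^(92.9/10) + 10^(85.1/10)) = 10·log₁₀(3795000000) = 95.79 dB SPL.

95.79 dB SPL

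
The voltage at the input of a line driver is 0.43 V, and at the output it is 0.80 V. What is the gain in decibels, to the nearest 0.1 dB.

Voltage is an amplitude quantity, so gain = 20·log₁₀(V_out/V_in).
20·log₁₀(0.80/0.43) = 20·log₁₀(1.860) = 5.4 dB.

5.4 dB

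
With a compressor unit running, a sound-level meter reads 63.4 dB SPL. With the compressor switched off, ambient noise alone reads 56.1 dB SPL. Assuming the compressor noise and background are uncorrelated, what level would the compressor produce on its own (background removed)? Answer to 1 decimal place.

Background correction is a power subtraction:
L_src = 10·log₁₀(10^(63.4/10) − 10^(56.1/10)) = 10·log₁₀(1780000) = 62.5 dB SPL.

62.5 dB SPL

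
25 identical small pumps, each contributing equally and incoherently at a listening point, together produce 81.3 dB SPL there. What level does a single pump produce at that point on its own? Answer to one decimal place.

67.3 dB SPL

25 equal incoherent sources add 10·log₁₀(25) = 13.98 dB over one source.
L_one = 81.3 − 13.98 = 67.3 dB SPL.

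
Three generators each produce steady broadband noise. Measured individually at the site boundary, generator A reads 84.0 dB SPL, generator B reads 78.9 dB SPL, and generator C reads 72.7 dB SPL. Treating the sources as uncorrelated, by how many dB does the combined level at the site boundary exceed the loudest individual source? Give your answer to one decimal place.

Add the sources as powers (linear), then convert back to dB:
L_total = 10·log₁₀(10^(84.0/10) + 10^(78.9/10) + 10^(72.7/10)) = 85.41 dB SPL.
Excess over the loudest (84.0 dB): 85.41 − 84.0 = 1.4 dB.

1.4 dB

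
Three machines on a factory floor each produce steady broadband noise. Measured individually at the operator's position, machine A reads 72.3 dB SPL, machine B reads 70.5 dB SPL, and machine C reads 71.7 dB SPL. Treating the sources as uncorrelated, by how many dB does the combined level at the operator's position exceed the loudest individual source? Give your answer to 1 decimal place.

4.0 dB

Incoherent sources sum as intensities:
L_total = 10·log₁₀(10^(72.3/10) + 10^(70.5/10) + 10^(71.7/10)) = 76.33 dB SPL.
Excess over the loudest (72.3 dB): 76.33 − 72.3 = 4.0 dB.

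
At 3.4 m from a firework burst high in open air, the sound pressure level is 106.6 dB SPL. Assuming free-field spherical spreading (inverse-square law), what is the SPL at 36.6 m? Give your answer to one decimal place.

86.0 dB SPL

Inverse-square spreading gives ΔL = −20·log₁₀(d₂/d₁).
ΔL = −20·log₁₀(36.6/3.4) = -20.64 dB, so L₂ = 106.6 + (-20.64) = 86.0 dB SPL.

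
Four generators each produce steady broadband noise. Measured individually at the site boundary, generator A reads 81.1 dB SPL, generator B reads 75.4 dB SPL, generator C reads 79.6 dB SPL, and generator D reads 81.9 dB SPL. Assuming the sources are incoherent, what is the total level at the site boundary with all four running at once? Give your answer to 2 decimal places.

86.12 dB SPL

Uncorrelated sources add in intensity (power), not in dB.
L_total = 10·log₁₀(10^(81.1/10) + 10^(75.4/10) + 10^(79.6/10) + 10^(81.9/10)) = 10·log₁₀(409600000) = 86.12 dB SPL.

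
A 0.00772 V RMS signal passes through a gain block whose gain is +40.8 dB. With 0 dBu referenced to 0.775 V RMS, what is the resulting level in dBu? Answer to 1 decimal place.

+0.8 dBu

Input level: 20·log₁₀(0.00772/0.775) = -40.03 dBu.
Output: -40.03 + 40.8 = +0.8 dBu.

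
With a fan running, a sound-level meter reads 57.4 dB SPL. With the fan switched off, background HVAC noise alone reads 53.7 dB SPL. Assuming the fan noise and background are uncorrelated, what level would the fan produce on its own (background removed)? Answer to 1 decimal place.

Subtract intensities: L_src = 10·log₁₀(10^(L_total/10) − 10^(L_bg/10)).
L_src = 10·log₁₀(10^(57.4/10) − 10^(53.7/10)) = 10·log₁₀(315100) = 55.0 dB SPL.

55.0 dB SPL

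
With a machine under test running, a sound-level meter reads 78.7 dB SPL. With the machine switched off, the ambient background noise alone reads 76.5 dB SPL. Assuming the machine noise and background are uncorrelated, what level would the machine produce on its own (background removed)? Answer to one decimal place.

Subtract intensities: L_src = 10·log₁₀(10^(L_total/10) − 10^(L_bg/10)).
L_src = 10·log₁₀(10^(78.7/10) − 10^(76.5/10)) = 10·log₁₀(29460000) = 74.7 dB SPL.

74.7 dB SPL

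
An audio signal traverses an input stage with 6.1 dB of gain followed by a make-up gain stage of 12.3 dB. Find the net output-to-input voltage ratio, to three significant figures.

8.32

Net gain = 6.1 + 12.3 = 18.4 dB.
Voltage ratio = 10^(18.4/20) = 8.32.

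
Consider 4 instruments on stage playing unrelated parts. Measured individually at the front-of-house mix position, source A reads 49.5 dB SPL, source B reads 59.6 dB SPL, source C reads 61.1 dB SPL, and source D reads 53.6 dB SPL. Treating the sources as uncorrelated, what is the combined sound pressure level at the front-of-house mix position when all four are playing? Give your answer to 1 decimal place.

Incoherent sources sum as intensities:
L_total = 10·log₁₀(10^(49.5/10) + 10^(59.6/10) + 10^(61.1/10) + 10^(53.6/10)) = 10·log₁₀(2518000) = 64.0 dB SPL.

64.0 dB SPL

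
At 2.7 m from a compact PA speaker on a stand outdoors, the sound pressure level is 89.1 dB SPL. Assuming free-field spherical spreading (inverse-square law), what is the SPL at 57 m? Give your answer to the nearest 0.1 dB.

Free-field point source: level drops by 20·log₁₀ of the distance ratio.
ΔL = −20·log₁₀(57/2.7) = -26.49 dB, so L₂ = 89.1 + (-26.49) = 62.6 dB SPL.

62.6 dB SPL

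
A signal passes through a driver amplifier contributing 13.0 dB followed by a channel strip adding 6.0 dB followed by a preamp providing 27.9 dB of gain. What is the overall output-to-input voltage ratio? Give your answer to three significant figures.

221

Net gain = 13.0 + 6.0 + 27.9 = 46.9 dB.
Voltage ratio = 10^(46.9/20) = 221.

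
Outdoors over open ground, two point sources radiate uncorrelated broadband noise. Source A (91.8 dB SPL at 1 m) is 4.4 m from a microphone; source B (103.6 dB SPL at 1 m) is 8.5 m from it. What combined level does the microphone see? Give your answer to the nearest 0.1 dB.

At the listener: L_A = 91.8 − 20·log₁₀(4.4) = 78.93 dB; L_B = 103.6 − 20·log₁₀(8.5) = 85.01 dB.
Combined: 10·log₁₀(10^(78.93/10)+10^(85.01/10)) = 86.0 dB SPL.

86.0 dB SPL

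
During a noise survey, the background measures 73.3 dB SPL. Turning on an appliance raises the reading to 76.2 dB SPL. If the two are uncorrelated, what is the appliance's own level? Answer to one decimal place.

73.1 dB SPL

Subtract intensities: L_src = 10·log₁₀(10^(L_total/10) − 10^(L_bg/10)).
L_src = 10·log₁₀(10^(76.2/10) − 10^(73.3/10)) = 10·log₁₀(20310000) = 73.1 dB SPL.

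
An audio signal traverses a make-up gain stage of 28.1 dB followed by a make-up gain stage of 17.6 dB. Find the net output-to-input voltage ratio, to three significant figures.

Net gain = 28.1 + 17.6 = 45.7 dB.
Voltage ratio = 10^(45.7/20) = 193.

193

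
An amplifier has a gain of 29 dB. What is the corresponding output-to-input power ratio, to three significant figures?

Power ratio = 10^(dB/10).
10^(29/10) = 10^(2.900) = 794.

794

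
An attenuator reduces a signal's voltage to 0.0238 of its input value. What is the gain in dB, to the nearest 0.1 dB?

Voltage ratio → dB uses the 20·log₁₀ form:
20·log₁₀(0.0238) = -32.5 dB.

-32.5 dB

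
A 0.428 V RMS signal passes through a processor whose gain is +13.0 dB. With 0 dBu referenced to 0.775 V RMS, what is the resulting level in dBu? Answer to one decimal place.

Input level: 20·log₁₀(0.428/0.775) = -5.16 dBu.
Output: -5.16 + 13.0 = +7.8 dBu.

+7.8 dBu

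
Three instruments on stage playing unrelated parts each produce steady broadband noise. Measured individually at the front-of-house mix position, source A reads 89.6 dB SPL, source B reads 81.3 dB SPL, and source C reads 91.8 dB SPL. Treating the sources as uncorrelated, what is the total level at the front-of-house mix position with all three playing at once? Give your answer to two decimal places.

94.08 dB SPL

Incoherent sources sum as intensities:
L_total = 10·log₁₀(10^(89.6/10) + 10^(81.3/10) + 10^(91.8/10)) = 10·log₁₀(2560000000) = 94.08 dB SPL.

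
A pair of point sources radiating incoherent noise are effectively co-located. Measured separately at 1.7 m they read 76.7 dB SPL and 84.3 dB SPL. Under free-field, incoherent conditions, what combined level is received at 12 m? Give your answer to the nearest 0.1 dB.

Combined at 1.7 m: 10·log₁₀(10^(76.7/10)+10^(84.3/10)) = 85.00 dB SPL.
Then apply −20·log₁₀(12/1.7) = -16.97 dB → 68.0 dB SPL.

68.0 dB SPL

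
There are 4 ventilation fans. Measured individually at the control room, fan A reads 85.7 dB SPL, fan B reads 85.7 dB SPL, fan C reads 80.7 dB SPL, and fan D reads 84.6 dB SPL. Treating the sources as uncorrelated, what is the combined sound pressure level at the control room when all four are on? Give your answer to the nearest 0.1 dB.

Add the sources as powers (linear), then convert back to dB:
L_total = 10·log₁₀(10^(85.7/10) + 10^(85.7/10) + 10^(80.7/10) + 10^(84.6/10)) = 10·log₁₀(1149000000) = 90.6 dB SPL.

90.6 dB SPL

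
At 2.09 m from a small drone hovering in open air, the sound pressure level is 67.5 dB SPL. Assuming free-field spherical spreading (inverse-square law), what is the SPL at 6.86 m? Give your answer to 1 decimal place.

For a point source in a free field, ΔL = −20·log₁₀(d₂/d₁).
ΔL = −20·log₁₀(6.86/2.09) = -10.32 dB, so L₂ = 67.5 + (-10.32) = 57.2 dB SPL.

57.2 dB SPL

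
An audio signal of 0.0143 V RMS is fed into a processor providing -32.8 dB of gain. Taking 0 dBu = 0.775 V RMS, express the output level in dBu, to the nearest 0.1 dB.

-67.5 dBu

Input level: 20·log₁₀(0.0143/0.775) = -34.68 dBu.
Output: -34.68 − 32.8 = -67.5 dBu.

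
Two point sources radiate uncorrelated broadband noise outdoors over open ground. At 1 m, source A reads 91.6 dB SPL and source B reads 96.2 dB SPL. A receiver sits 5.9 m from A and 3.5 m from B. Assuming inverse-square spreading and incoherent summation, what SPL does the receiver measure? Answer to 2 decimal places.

At the listener: L_A = 91.6 − 20·log₁₀(5.9) = 76.183 dB; L_B = 96.2 − 20·log₁₀(3.5) = 85.319 dB.
Combined: 10·log₁₀(10^(76.183/10)+10^(85.319/10)) = 85.82 dB SPL.

85.82 dB SPL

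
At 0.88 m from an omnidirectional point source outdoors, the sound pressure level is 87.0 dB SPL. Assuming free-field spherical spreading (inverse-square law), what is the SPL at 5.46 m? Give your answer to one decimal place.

71.1 dB SPL

For a point source in a free field, ΔL = −20·log₁₀(d₂/d₁).
ΔL = −20·log₁₀(5.46/0.88) = -15.85 dB, so L₂ = 87.0 + (-15.85) = 71.1 dB SPL.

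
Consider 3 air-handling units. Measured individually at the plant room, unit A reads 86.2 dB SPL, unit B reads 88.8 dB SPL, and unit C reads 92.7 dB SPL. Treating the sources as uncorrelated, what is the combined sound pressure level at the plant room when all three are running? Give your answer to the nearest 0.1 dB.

94.8 dB SPL

Add the sources as powers (linear), then convert back to dB:
L_total = 10·log₁₀(10^(86.2/10) + 10^(88.8/10) + 10^(92.7/10)) = 10·log₁₀(3038000000) = 94.8 dB SPL.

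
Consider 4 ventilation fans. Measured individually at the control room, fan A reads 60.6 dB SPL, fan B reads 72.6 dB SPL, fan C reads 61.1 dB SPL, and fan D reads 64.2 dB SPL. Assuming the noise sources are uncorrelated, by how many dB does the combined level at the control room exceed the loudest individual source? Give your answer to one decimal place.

1.1 dB

Incoherent sources sum as intensities:
L_total = 10·log₁₀(10^(60.6/10) + 10^(72.6/10) + 10^(61.1/10) + 10^(64.2/10)) = 73.67 dB SPL.
Excess over the loudest (72.6 dB): 73.67 − 72.6 = 1.1 dB.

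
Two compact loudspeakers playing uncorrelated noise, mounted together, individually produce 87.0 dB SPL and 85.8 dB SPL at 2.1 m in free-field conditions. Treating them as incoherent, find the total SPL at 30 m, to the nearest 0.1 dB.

Combined at 2.1 m: 10·log₁₀(10^(87.0/10)+10^(85.8/10)) = 89.45 dB SPL.
Then apply −20·log₁₀(30/2.1) = -23.10 dB → 66.4 dB SPL.

66.4 dB SPL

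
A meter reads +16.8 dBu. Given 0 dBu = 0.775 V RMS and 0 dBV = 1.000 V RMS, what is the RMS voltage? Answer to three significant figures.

5.36 V

V = 0.775 V × 10^(+16.8/20).
= 0.775 × 6.918 = 5.36 V.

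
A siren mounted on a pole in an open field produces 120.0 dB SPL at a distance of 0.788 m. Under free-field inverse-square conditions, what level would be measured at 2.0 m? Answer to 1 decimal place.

For a point source in a free field, ΔL = −20·log₁₀(d₂/d₁).
ΔL = −20·log₁₀(2.0/0.788) = -8.09 dB, so L₂ = 120.0 + (-8.09) = 111.9 dB SPL.

111.9 dB SPL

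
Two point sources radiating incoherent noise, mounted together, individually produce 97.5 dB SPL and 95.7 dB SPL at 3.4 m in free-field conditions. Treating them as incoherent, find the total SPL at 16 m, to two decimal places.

Combined at 3.4 m: 10·log₁₀(10^(97.5/10)+10^(95.7/10)) = 99.703 dB SPL.
Then apply −20·log₁₀(16/3.4) = -13.453 dB → 86.25 dB SPL.

86.25 dB SPL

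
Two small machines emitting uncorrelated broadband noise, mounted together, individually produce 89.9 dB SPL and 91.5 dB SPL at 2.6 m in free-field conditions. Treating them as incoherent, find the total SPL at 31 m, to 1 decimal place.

72.3 dB SPL

Combined at 2.6 m: 10·log₁₀(10^(89.9/10)+10^(91.5/10)) = 93.78 dB SPL.
Then apply −20·log₁₀(31/2.6) = -21.53 dB → 72.3 dB SPL.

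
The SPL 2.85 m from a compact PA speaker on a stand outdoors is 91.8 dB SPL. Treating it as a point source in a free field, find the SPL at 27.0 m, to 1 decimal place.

72.3 dB SPL

Inverse-square spreading gives ΔL = −20·log₁₀(d₂/d₁).
ΔL = −20·log₁₀(27.0/2.85) = -19.53 dB, so L₂ = 91.8 + (-19.53) = 72.3 dB SPL.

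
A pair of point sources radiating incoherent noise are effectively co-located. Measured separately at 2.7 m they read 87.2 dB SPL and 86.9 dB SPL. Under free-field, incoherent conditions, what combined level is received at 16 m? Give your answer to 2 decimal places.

Combined at 2.7 m: 10·log₁₀(10^(87.2/10)+10^(86.9/10)) = 90.063 dB SPL.
Then apply −20·log₁₀(16/2.7) = -15.455 dB → 74.61 dB SPL.

74.61 dB SPL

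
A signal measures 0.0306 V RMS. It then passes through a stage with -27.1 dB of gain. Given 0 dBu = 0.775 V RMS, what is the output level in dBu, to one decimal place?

-55.2 dBu

Input level: 20·log₁₀(0.0306/0.775) = -28.07 dBu.
Output: -28.07 − 27.1 = -55.2 dBu.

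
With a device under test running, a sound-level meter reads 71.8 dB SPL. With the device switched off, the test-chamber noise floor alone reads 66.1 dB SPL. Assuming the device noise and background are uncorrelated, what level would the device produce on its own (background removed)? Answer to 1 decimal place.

70.4 dB SPL

Background correction is a power subtraction:
L_src = 10·log₁₀(10^(71.8/10) − 10^(66.1/10)) = 10·log₁₀(11060000) = 70.4 dB SPL.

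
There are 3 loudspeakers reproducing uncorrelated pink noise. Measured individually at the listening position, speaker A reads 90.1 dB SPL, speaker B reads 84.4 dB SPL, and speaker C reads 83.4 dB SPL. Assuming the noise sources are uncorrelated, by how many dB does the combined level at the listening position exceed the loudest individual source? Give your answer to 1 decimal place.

1.7 dB

Add the sources as powers (linear), then convert back to dB:
L_total = 10·log₁₀(10^(90.1/10) + 10^(84.4/10) + 10^(83.4/10)) = 91.81 dB SPL.
Excess over the loudest (90.1 dB): 91.81 − 90.1 = 1.7 dB.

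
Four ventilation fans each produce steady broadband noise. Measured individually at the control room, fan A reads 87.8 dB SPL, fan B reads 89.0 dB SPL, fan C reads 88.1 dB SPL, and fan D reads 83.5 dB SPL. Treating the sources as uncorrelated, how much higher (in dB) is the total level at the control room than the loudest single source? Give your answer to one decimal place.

4.6 dB

Uncorrelated sources add in intensity (power), not in dB.
L_total = 10·log₁₀(10^(87.8/10) + 10^(89.0/10) + 10^(88.1/10) + 10^(83.5/10)) = 93.55 dB SPL.
Excess over the loudest (89.0 dB): 93.55 − 89.0 = 4.6 dB.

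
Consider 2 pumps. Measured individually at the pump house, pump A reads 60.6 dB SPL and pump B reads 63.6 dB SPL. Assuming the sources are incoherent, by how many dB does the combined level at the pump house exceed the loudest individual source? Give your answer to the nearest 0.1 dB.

1.8 dB

Add the sources as powers (linear), then convert back to dB:
L_total = 10·log₁₀(10^(60.6/10) + 10^(63.6/10)) = 65.36 dB SPL.
Excess over the loudest (63.6 dB): 65.36 − 63.6 = 1.8 dB.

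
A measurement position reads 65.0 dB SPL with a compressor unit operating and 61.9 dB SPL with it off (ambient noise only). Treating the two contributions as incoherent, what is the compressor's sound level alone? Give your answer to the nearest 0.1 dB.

62.1 dB SPL

Subtract intensities: L_src = 10·log₁₀(10^(L_total/10) − 10^(L_bg/10)).
L_src = 10·log₁₀(10^(65.0/10) − 10^(61.9/10)) = 10·log₁₀(1613000) = 62.1 dB SPL.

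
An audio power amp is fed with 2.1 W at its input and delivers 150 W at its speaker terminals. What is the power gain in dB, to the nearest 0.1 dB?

18.5 dB

For a power ratio, dB = 10·log₁₀(P₂/P₁).
10·log₁₀(150/2.1) = 10·log₁₀(71.43) = 18.5 dB.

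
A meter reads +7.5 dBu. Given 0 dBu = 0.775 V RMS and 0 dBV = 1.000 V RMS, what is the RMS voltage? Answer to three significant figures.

1.84 V

V = 0.775 V × 10^(+7.5/20).
= 0.775 × 2.371 = 1.84 V.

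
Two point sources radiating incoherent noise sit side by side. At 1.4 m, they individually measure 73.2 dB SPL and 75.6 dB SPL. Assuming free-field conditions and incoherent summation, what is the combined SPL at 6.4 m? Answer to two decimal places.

Combined at 1.4 m: 10·log₁₀(10^(73.2/10)+10^(75.6/10)) = 77.574 dB SPL.
Then apply −20·log₁₀(6.4/1.4) = -13.201 dB → 64.37 dB SPL.

64.37 dB SPL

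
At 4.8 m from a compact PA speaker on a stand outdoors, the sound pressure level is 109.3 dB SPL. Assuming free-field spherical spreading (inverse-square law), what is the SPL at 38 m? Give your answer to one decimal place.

For a point source in a free field, ΔL = −20·log₁₀(d₂/d₁).
ΔL = −20·log₁₀(38/4.8) = -17.97 dB, so L₂ = 109.3 + (-17.97) = 91.3 dB SPL.

91.3 dB SPL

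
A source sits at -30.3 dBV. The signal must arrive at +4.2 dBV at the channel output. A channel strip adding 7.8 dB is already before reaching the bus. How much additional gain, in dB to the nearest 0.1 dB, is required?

26.7 dB

The required make-up gain is the shortfall in the dB sum.
G = +4.2 − (-30.3) − 7.8 = 26.7 dB.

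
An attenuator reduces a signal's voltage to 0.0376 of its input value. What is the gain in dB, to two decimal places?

Voltage is an amplitude quantity, so gain = 20·log₁₀(V_out/V_in).
20·log₁₀(0.0376) = -28.50 dB.

-28.50 dB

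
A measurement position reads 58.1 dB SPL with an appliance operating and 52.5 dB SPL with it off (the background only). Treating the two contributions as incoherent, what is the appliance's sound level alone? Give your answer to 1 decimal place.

Subtract intensities: L_src = 10·log₁₀(10^(L_total/10) − 10^(L_bg/10)).
L_src = 10·log₁₀(10^(58.1/10) − 10^(52.5/10)) = 10·log₁₀(467800) = 56.7 dB SPL.

56.7 dB SPL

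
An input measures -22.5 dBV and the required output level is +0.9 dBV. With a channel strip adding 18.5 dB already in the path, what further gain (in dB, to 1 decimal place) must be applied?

The required make-up gain is the shortfall in the dB sum.
G = +0.9 − (-22.5) − 18.5 = 4.9 dB.

4.9 dB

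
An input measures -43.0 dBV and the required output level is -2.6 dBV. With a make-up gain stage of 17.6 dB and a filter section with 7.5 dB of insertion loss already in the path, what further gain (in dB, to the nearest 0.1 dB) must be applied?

The required make-up gain is the shortfall in the dB sum.
G = -2.6 − (-43.0) − 17.6 + 7.5 = 30.3 dB.

30.3 dB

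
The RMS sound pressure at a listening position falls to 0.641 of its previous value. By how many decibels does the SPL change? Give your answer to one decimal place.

-3.9 dB

Sound pressure is an amplitude quantity: ΔL = 20·log₁₀(p₂/p₁).
20·log₁₀(0.641) = -3.9 dB.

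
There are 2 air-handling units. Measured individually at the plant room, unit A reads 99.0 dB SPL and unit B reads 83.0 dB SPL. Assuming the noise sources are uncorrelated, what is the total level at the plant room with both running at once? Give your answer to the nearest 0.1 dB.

Uncorrelated sources add in intensity (power), not in dB.
L_total = 10·log₁₀(10^(99.0/10) + 10^(83.0/10)) = 10·log₁₀(8143000000) = 99.1 dB SPL.

99.1 dB SPL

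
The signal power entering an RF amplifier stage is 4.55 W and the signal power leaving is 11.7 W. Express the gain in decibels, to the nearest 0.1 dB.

4.1 dB

Power is a power quantity, so gain = 10·log₁₀(P_out/P_in).
10·log₁₀(11.7/4.55) = 10·log₁₀(2.571) = 4.1 dB.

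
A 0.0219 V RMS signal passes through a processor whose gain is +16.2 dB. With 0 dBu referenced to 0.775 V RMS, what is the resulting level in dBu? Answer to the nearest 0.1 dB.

-14.8 dBu

Input level: 20·log₁₀(0.0219/0.775) = -30.98 dBu.
Output: -30.98 + 16.2 = -14.8 dBu.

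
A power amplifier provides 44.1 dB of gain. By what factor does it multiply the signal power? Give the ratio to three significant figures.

Power ratio = 10^(dB/10).
10^(44.1/10) = 10^(4.410) = 25700.

25700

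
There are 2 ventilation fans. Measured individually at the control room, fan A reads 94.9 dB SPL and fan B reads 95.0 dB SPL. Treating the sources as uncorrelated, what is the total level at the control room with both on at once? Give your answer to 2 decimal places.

Incoherent sources sum as intensities:
L_total = 10·log₁₀(10^(94.9/10) + 10^(95.0/10)) = 10·log₁₀(6253000000) = 97.96 dB SPL.

97.96 dB SPL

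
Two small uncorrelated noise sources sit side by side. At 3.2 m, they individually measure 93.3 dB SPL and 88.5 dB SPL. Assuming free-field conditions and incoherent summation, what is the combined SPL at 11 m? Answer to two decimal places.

83.82 dB SPL

Combined at 3.2 m: 10·log₁₀(10^(93.3/10)+10^(88.5/10)) = 94.542 dB SPL.
Then apply −20·log₁₀(11/3.2) = -10.725 dB → 83.82 dB SPL.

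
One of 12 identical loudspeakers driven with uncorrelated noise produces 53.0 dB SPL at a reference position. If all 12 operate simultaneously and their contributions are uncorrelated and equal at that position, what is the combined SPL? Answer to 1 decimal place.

12 equal incoherent sources raise the level by 10·log₁₀(12) = 10.79 dB.
L_total = 53.0 + 10.79 = 63.8 dB SPL.

63.8 dB SPL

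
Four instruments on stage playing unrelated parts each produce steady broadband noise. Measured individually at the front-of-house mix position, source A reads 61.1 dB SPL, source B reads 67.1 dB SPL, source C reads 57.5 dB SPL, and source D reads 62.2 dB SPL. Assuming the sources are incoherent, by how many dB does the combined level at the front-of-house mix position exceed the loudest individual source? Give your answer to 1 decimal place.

2.3 dB

Add the sources as powers (linear), then convert back to dB:
L_total = 10·log₁₀(10^(61.1/10) + 10^(67.1/10) + 10^(57.5/10) + 10^(62.2/10)) = 69.36 dB SPL.
Excess over the loudest (67.1 dB): 69.36 − 67.1 = 2.3 dB.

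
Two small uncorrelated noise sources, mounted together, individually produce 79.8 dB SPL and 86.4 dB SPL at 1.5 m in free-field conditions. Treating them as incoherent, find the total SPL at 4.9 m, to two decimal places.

Combined at 1.5 m: 10·log₁₀(10^(79.8/10)+10^(86.4/10)) = 87.259 dB SPL.
Then apply −20·log₁₀(4.9/1.5) = -10.282 dB → 76.98 dB SPL.

76.98 dB SPL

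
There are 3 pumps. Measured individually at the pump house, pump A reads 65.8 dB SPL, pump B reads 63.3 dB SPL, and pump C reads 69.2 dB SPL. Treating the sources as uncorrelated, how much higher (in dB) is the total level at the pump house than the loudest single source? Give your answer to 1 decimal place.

2.3 dB

Add the sources as powers (linear), then convert back to dB:
L_total = 10·log₁₀(10^(65.8/10) + 10^(63.3/10) + 10^(69.2/10)) = 71.54 dB SPL.
Excess over the loudest (69.2 dB): 71.54 − 69.2 = 2.3 dB.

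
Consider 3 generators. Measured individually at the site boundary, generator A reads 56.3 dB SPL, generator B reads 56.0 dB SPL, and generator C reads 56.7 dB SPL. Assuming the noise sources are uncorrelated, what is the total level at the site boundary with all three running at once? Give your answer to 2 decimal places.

61.11 dB SPL

Incoherent sources sum as intensities:
L_total = 10·log₁₀(10^(56.3/10) + 10^(56.0/10) + 10^(56.7/10)) = 10·log₁₀(1292000) = 61.11 dB SPL.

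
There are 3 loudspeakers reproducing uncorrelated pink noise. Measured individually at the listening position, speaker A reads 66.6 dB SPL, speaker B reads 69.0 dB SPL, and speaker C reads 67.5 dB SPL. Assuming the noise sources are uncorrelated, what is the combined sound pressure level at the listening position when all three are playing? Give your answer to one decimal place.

Uncorrelated sources add in intensity (power), not in dB.
L_total = 10·log₁₀(10^(66.6/10) + 10^(69.0/10) + 10^(67.5/10)) = 10·log₁₀(18140000) = 72.6 dB SPL.

72.6 dB SPL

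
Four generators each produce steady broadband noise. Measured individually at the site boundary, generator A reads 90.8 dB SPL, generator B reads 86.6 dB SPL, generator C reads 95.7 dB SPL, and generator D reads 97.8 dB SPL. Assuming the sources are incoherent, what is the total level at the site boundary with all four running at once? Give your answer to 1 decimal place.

Add the sources as powers (linear), then convert back to dB:
L_total = 10·log₁₀(10^(90.8/10) + 10^(86.6/10) + 10^(95.7/10) + 10^(97.8/10)) = 10·log₁₀(11400000000) = 100.6 dB SPL.

100.6 dB SPL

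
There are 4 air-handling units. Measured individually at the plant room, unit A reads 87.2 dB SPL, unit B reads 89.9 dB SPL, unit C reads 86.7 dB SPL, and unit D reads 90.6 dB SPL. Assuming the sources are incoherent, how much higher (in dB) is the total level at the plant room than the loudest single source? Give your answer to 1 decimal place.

4.3 dB

Add the sources as powers (linear), then convert back to dB:
L_total = 10·log₁₀(10^(87.2/10) + 10^(89.9/10) + 10^(86.7/10) + 10^(90.6/10)) = 94.94 dB SPL.
Excess over the loudest (90.6 dB): 94.94 − 90.6 = 4.3 dB.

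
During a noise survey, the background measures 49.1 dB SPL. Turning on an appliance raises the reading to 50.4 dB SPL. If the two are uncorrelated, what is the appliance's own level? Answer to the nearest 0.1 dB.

44.5 dB SPL

Remove the background by subtracting linear intensities:
L_src = 10·log₁₀(10^(50.4/10) − 10^(49.1/10)) = 10·log₁₀(28360) = 44.5 dB SPL.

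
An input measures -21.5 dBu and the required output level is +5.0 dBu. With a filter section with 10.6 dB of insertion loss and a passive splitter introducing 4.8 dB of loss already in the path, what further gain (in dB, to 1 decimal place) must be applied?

41.9 dB

The required make-up gain is the shortfall in the dB sum.
G = +5.0 − (-21.5) + 10.6 + 4.8 = 41.9 dB.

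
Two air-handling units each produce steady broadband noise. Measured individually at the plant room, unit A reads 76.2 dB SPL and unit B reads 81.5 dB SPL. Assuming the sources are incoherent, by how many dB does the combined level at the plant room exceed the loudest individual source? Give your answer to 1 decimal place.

1.1 dB

Uncorrelated sources add in intensity (power), not in dB.
L_total = 10·log₁₀(10^(76.2/10) + 10^(81.5/10)) = 82.62 dB SPL.
Excess over the loudest (81.5 dB): 82.62 − 81.5 = 1.1 dB.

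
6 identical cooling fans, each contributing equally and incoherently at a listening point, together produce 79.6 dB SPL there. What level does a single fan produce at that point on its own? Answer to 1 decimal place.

6 equal incoherent sources add 10·log₁₀(6) = 7.78 dB over one source.
L_one = 79.6 − 7.78 = 71.8 dB SPL.

71.8 dB SPL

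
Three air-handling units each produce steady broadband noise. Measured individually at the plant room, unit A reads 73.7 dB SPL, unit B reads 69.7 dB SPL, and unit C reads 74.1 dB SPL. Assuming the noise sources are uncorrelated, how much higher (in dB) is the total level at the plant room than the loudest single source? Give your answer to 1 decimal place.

3.6 dB

Uncorrelated sources add in intensity (power), not in dB.
L_total = 10·log₁₀(10^(73.7/10) + 10^(69.7/10) + 10^(74.1/10)) = 77.67 dB SPL.
Excess over the loudest (74.1 dB): 77.67 − 74.1 = 3.6 dB.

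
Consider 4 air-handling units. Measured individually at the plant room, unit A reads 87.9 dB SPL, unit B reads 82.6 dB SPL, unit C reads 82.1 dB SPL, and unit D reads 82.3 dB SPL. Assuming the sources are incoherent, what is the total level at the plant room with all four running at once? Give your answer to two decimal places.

Incoherent sources sum as intensities:
L_total = 10·log₁₀(10^(87.9/10) + 10^(82.6/10) + 10^(82.1/10) + 10^(82.3/10)) = 10·log₁₀(1131000000) = 90.53 dB SPL.

90.53 dB SPL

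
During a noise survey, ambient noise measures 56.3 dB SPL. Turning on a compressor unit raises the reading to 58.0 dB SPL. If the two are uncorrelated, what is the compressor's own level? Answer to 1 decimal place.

53.1 dB SPL

Subtract intensities: L_src = 10·log₁₀(10^(L_total/10) − 10^(L_bg/10)).
L_src = 10·log₁₀(10^(58.0/10) − 10^(56.3/10)) = 10·log₁₀(204400) = 53.1 dB SPL.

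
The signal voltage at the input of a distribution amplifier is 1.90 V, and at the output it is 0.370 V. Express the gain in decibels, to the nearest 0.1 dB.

Voltage ratio → dB uses the 20·log₁₀ form:
20·log₁₀(0.370/1.90) = 20·log₁₀(0.1947) = -14.2 dB.

-14.2 dB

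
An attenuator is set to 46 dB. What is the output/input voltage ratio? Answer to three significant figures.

0.00501

Voltage ratio = 10^(dB/20).
10^(-46/20) = 10^(-2.300) = 0.00501.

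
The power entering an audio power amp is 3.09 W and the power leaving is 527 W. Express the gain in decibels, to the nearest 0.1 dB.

22.3 dB

Power is a power quantity, so gain = 10·log₁₀(P_out/P_in).
10·log₁₀(527/3.09) = 10·log₁₀(170.6) = 22.3 dB.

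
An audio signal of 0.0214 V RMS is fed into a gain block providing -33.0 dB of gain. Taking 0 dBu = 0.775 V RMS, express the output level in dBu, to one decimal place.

Input level: 20·log₁₀(0.0214/0.775) = -31.18 dBu.
Output: -31.18 − 33.0 = -64.2 dBu.

-64.2 dBu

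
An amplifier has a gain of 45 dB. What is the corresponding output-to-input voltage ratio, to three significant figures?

178

Voltage ratio = 10^(dB/20).
10^(45/20) = 10^(2.250) = 178.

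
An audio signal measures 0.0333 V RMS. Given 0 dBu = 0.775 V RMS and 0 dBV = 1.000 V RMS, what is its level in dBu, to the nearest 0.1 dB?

-27.3 dBu

dBu = 20·log₁₀(V / 0.775 V).
20·log₁₀(0.0333/0.775) = -27.3 dBu.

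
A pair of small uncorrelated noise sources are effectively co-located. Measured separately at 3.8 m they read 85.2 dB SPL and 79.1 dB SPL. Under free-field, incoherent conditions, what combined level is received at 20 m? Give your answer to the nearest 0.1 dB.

Combined at 3.8 m: 10·log₁₀(10^(85.2/10)+10^(79.1/10)) = 86.15 dB SPL.
Then apply −20·log₁₀(20/3.8) = -14.42 dB → 71.7 dB SPL.

71.7 dB SPL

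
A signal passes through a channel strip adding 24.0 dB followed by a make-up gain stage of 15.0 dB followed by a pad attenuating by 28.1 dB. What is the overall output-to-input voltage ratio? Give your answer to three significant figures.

Net gain = 24.0 + 15.0 + (−28.1) = 10.9 dB.
Voltage ratio = 10^(10.9/20) = 3.51.

3.51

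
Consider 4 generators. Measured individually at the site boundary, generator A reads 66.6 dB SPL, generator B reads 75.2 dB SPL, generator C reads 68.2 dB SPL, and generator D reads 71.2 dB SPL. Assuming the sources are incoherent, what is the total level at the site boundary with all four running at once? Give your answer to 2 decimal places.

77.59 dB SPL

Add the sources as powers (linear), then convert back to dB:
L_total = 10·log₁₀(10^(66.6/10) + 10^(75.2/10) + 10^(68.2/10) + 10^(71.2/10)) = 10·log₁₀(57470000) = 77.59 dB SPL.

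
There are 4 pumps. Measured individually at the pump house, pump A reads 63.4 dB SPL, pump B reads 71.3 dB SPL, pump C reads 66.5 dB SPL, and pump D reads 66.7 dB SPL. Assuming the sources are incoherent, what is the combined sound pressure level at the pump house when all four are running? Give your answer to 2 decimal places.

Add the sources as powers (linear), then convert back to dB:
L_total = 10·log₁₀(10^(63.4/10) + 10^(71.3/10) + 10^(66.5/10) + 10^(66.7/10)) = 10·log₁₀(24820000) = 73.95 dB SPL.

73.95 dB SPL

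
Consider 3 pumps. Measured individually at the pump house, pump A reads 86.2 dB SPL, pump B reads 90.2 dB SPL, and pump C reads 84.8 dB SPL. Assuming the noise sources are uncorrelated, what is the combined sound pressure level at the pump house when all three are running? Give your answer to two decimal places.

92.47 dB SPL

Uncorrelated sources add in intensity (power), not in dB.
L_total = 10·log₁₀(10^(86.2/10) + 10^(90.2/10) + 10^(84.8/10)) = 10·log₁₀(1766000000) = 92.47 dB SPL.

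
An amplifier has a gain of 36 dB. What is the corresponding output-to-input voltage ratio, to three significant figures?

63.1

Voltage ratio = 10^(dB/20).
10^(36/20) = 10^(1.800) = 63.1.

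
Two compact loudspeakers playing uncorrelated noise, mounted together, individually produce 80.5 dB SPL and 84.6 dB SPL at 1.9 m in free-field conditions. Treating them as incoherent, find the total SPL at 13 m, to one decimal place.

Combined at 1.9 m: 10·log₁₀(10^(80.5/10)+10^(84.6/10)) = 86.03 dB SPL.
Then apply −20·log₁₀(13/1.9) = -16.70 dB → 69.3 dB SPL.

69.3 dB SPL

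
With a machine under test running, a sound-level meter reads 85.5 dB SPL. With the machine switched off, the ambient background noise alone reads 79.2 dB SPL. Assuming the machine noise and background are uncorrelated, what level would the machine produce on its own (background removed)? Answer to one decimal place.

Remove the background by subtracting linear intensities:
L_src = 10·log₁₀(10^(85.5/10) − 10^(79.2/10)) = 10·log₁₀(271600000) = 84.3 dB SPL.

84.3 dB SPL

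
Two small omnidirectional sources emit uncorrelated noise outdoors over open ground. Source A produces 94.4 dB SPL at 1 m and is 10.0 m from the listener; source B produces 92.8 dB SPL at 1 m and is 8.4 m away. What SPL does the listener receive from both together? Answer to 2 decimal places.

77.37 dB SPL

At the listener: L_A = 94.4 − 20·log₁₀(10.0) = 74.400 dB; L_B = 92.8 − 20·log₁₀(8.4) = 74.314 dB.
Combined: 10·log₁₀(10^(74.400/10)+10^(74.314/10)) = 77.37 dB SPL.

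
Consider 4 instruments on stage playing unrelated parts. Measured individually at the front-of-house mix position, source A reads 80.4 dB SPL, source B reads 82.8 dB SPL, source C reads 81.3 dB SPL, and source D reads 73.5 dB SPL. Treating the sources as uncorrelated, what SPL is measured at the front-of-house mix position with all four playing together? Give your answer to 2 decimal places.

86.60 dB SPL

Add the sources as powers (linear), then convert back to dB:
L_total = 10·log₁₀(10^(80.4/10) + 10^(82.8/10) + 10^(81.3/10) + 10^(73.5/10)) = 10·log₁₀(457500000) = 86.60 dB SPL.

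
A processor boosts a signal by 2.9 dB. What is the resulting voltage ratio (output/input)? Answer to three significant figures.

1.40

Voltage ratio = 10^(dB/20).
10^(2.9/20) = 10^(0.1450) = 1.40.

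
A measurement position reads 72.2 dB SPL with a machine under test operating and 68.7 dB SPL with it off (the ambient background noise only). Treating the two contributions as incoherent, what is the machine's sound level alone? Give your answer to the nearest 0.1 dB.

69.6 dB SPL

Remove the background by subtracting linear intensities:
L_src = 10·log₁₀(10^(72.2/10) − 10^(68.7/10)) = 10·log₁₀(9183000) = 69.6 dB SPL.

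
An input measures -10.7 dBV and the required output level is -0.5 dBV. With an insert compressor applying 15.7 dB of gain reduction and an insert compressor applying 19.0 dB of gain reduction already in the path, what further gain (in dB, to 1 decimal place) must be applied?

The required make-up gain is the shortfall in the dB sum.
G = -0.5 − (-10.7) + 15.7 + 19.0 = 44.9 dB.

44.9 dB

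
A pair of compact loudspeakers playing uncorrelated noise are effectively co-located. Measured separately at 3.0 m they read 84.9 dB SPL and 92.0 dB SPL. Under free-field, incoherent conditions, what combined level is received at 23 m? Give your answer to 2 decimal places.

75.08 dB SPL

Combined at 3.0 m: 10·log₁₀(10^(84.9/10)+10^(92.0/10)) = 92.774 dB SPL.
Then apply −20·log₁₀(23/3.0) = -17.692 dB → 75.08 dB SPL.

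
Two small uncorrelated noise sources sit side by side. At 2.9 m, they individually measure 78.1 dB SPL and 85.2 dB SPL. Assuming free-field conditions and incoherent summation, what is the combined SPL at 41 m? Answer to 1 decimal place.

Combined at 2.9 m: 10·log₁₀(10^(78.1/10)+10^(85.2/10)) = 85.97 dB SPL.
Then apply −20·log₁₀(41/2.9) = -23.01 dB → 63.0 dB SPL.

63.0 dB SPL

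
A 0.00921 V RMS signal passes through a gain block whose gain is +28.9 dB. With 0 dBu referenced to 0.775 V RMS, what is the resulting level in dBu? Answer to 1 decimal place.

-9.6 dBu

Input level: 20·log₁₀(0.00921/0.775) = -38.50 dBu.
Output: -38.50 + 28.9 = -9.6 dBu.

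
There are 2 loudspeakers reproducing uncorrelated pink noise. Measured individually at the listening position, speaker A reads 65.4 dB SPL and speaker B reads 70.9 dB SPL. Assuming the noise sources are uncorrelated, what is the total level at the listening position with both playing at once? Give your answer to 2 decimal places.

71.98 dB SPL

Incoherent sources sum as intensities:
L_total = 10·log₁₀(10^(65.4/10) + 10^(70.9/10)) = 10·log₁₀(15770000) = 71.98 dB SPL.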